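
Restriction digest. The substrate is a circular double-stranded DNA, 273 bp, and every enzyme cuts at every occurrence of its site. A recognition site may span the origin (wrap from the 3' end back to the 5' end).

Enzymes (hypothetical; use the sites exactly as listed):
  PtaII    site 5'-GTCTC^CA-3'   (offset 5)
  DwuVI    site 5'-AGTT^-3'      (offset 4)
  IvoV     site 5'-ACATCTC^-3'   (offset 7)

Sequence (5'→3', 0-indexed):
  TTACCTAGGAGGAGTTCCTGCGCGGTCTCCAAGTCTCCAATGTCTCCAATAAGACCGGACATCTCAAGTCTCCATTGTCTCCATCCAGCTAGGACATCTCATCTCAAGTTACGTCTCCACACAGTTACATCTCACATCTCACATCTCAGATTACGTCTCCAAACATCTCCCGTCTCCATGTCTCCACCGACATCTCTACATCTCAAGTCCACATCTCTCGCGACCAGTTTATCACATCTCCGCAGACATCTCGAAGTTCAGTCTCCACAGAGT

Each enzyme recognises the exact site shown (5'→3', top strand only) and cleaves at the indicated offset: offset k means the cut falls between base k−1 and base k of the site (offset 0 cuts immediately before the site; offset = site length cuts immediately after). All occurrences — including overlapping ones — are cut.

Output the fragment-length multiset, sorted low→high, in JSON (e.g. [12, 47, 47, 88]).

[6,7,7,7,7,7,7,7,8,8,8,9,9,9,9,10,10,11,12,12,12,12,13,13,15,19,19]

Per-enzyme occurrences:
  PtaII GTCTCCA/5: at [24, 32, 41, 67, 76, 112, 154, 171, 179, 260] ⇒ [29, 37, 46, 72, 81, 117, 159, 176, 184, 265]
  DwuVI AGTT/4: at [12, 106, 122, 225, 254, 270] ⇒ [1, 16, 110, 126, 229, 258]
  IvoV ACATCTC/7: at [58, 93, 126, 133, 140, 162, 189, 197, 210, 233, 245] ⇒ [65, 100, 133, 140, 147, 169, 196, 204, 217, 240, 252]

Pooled cuts: [1, 16, 29, 37, 46, 65, 72, 81, 100, 110, 117, 126, 133, 140, 147, 159, 169, 176, 184, 196, 204, 217, 229, 240, 252, 258, 265]

Fragment lengths:
  1→16: 15 bp
  16→29: 13 bp
  29→37: 8 bp
  37→46: 9 bp
  46→65: 19 bp
  65→72: 7 bp
  72→81: 9 bp
  81→100: 19 bp
  100→110: 10 bp
  110→117: 7 bp
  117→126: 9 bp
  126→133: 7 bp
  133→140: 7 bp
  140→147: 7 bp
  147→159: 12 bp
  159→169: 10 bp
  169→176: 7 bp
  176→184: 8 bp
  184→196: 12 bp
  196→204: 8 bp
  204→217: 13 bp
  217→229: 12 bp
  229→240: 11 bp
  240→252: 12 bp
  252→258: 6 bp
  258→265: 7 bp
  265→1 (wrap): 273-265+1 = 9 bp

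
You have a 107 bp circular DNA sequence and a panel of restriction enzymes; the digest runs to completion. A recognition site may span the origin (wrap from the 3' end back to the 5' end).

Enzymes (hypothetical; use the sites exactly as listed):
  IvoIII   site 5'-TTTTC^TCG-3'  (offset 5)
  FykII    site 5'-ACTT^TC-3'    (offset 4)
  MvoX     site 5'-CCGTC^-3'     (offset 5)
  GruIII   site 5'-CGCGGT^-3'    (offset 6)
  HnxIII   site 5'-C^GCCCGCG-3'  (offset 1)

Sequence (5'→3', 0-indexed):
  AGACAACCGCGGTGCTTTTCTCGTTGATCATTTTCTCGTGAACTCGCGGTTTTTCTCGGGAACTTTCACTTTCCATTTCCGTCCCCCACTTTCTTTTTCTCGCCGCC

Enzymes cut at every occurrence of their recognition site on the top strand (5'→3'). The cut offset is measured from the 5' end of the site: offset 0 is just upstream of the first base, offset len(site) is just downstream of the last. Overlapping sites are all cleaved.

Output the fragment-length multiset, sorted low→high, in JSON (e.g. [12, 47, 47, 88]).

[5,6,7,8,8,10,12,15,15,21]

Site scan:
  IvoIII TTTTCTCG/5: at [15, 30, 50, 94] ⇒ [20, 35, 55, 99]
  FykII ACTTTC/4: at [61, 67, 87] ⇒ [65, 71, 91]
  MvoX CCGTC/5: at [78] ⇒ [83]
  GruIII CGCGGT/6: at [7, 44] ⇒ [13, 50]
  HnxIII (CGCCCGCG, off=1): no sites

Pooled cuts: [13, 20, 35, 50, 55, 65, 71, 83, 91, 99]

Fragments:
  13→20: 7 bp
  20→35: 15 bp
  35→50: 15 bp
  50→55: 5 bp
  55→65: 10 bp
  65→71: 6 bp
  71→83: 12 bp
  83→91: 8 bp
  91→99: 8 bp
  99→13 (wrap): 107-99+13 = 21 bp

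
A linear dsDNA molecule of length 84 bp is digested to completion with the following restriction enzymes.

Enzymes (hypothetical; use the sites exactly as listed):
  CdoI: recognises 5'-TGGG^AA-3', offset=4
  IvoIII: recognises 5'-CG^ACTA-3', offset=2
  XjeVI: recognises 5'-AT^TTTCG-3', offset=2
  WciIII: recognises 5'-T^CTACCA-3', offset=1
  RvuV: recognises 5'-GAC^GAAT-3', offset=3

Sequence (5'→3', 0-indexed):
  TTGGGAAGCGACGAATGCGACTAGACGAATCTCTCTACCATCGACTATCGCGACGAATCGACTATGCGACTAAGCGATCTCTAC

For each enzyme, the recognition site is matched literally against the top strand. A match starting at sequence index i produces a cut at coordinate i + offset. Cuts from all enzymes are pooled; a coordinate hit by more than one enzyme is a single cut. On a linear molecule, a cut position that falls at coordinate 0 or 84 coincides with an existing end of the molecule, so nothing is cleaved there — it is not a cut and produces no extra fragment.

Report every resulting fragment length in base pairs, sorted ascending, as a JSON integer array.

[5,6,7,7,7,8,8,9,11,16]

Scan for sites:
  CdoI (TGGGAA, off=4): starts [1] → cuts [5]
  IvoIII (CGACTA, off=2): starts [17, 41, 58, 66] → cuts [19, 43, 60, 68]
  XjeVI (ATTTTCG, off=2): no sites
  WciIII (TCTACCA, off=1): starts [33] → cuts [34]
  RvuV (GACGAAT, off=3): starts [9, 23, 51] → cuts [12, 26, 54]

Pooled cuts: [5, 12, 19, 26, 34, 43, 54, 60, 68]

Fragments:
  [0,5): 5 bp
  [5,12): 7 bp
  [12,19): 7 bp
  [19,26): 7 bp
  [26,34): 8 bp
  [34,43): 9 bp
  [43,54): 11 bp
  [54,60): 6 bp
  [60,68): 8 bp
  [68,84): 16 bp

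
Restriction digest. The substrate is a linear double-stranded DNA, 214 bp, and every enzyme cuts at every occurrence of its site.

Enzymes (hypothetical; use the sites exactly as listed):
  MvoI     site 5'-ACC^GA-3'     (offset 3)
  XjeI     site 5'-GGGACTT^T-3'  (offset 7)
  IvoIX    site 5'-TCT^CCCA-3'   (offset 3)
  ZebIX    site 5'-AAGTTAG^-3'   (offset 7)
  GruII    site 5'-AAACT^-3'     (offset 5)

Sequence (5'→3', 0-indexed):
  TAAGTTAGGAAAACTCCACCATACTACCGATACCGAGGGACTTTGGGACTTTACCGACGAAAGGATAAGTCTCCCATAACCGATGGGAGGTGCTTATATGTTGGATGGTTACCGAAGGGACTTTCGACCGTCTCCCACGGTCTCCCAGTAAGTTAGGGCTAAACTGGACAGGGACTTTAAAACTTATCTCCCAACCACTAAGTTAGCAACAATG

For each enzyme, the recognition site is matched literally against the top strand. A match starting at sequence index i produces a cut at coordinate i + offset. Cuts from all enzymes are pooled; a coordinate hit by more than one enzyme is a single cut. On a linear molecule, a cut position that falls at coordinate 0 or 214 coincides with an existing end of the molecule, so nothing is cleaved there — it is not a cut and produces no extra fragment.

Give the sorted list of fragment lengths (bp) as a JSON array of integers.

Site scan:
  MvoI ACCGA/3: at [25, 31, 52, 78, 110] ⇒ [28, 34, 55, 81, 113]
  XjeI GGGACTTT/7: at [36, 44, 116, 170] ⇒ [43, 51, 123, 177]
  IvoIX TCTCCCA/3: at [69, 130, 140, 186] ⇒ [72, 133, 143, 189]
  ZebIX AAGTTAG/7: at [1, 149, 199] ⇒ [8, 156, 206]
  GruII AAACT/5: at [10, 160, 179] ⇒ [15, 165, 184]

Pooled cuts: [8, 15, 28, 34, 43, 51, 55, 72, 81, 113, 123, 133, 143, 156, 165, 177, 184, 189, 206]

Fragments:
  [0,8): 8 bp
  [8,15): 7 bp
  [15,28): 13 bp
  [28,34): 6 bp
  [34,43): 9 bp
  [43,51): 8 bp
  [51,55): 4 bp
  [55,72): 17 bp
  [72,81): 9 bp
  [81,113): 32 bp
  [113,123): 10 bp
  [123,133): 10 bp
  [133,143): 10 bp
  [143,156): 13 bp
  [156,165): 9 bp
  [165,177): 12 bp
  [177,184): 7 bp
  [184,189): 5 bp
  [189,206): 17 bp
  [206,214): 8 bp

[4,5,6,7,7,8,8,8,9,9,9,10,10,10,12,13,13,17,17,32]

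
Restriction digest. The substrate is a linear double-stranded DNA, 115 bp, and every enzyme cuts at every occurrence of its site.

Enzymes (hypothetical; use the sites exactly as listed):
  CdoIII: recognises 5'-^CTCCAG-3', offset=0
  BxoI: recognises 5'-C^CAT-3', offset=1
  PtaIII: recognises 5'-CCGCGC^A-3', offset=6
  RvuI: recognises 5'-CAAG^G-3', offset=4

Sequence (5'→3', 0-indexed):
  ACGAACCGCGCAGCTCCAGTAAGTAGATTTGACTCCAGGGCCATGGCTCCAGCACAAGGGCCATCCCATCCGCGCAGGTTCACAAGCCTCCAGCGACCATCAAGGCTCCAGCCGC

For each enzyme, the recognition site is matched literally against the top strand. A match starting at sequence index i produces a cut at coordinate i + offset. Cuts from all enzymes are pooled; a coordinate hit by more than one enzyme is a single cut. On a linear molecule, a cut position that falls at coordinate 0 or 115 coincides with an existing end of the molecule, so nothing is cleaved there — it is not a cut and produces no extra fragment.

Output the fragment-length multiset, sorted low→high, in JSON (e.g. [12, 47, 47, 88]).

Site scan:
  CdoIII CTCCAG/0: at [13, 32, 46, 87, 105] ⇒ [13, 32, 46, 87, 105]
  BxoI CCAT/1: at [40, 60, 65, 96] ⇒ [41, 61, 66, 97]
  PtaIII CCGCGCA/6: at [5, 69] ⇒ [11, 75]
  RvuI CAAGG/4: at [54, 100] ⇒ [58, 104]

All cut coordinates (distinct, sorted): [11, 13, 32, 41, 46, 58, 61, 66, 75, 87, 97, 104, 105]

Fragments:
  [0,11): 11 bp
  [11,13): 2 bp
  [13,32): 19 bp
  [32,41): 9 bp
  [41,46): 5 bp
  [46,58): 12 bp
  [58,61): 3 bp
  [61,66): 5 bp
  [66,75): 9 bp
  [75,87): 12 bp
  [87,97): 10 bp
  [97,104): 7 bp
  [104,105): 1 bp
  [105,115): 10 bp

[1,2,3,5,5,7,9,9,10,10,11,12,12,19]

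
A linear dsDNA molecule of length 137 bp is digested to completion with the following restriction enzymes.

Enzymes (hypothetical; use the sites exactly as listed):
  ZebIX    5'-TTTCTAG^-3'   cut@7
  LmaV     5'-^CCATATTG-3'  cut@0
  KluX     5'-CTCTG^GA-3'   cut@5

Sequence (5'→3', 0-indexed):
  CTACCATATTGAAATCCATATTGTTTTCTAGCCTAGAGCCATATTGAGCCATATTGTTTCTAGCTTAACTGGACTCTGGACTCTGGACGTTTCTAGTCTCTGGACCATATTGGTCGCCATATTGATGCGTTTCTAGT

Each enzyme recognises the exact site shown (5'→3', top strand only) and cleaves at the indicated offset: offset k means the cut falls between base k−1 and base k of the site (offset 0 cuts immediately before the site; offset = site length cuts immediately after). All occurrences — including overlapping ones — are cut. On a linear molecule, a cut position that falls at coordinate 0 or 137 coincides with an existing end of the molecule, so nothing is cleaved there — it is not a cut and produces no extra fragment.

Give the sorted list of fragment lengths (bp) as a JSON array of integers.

Scan for sites:
  ZebIX TTTCTAG/7: at [24, 56, 89, 129] ⇒ [31, 63, 96, 136]
  LmaV CCATATTG/0: at [3, 15, 38, 48, 104, 116] ⇒ [3, 15, 38, 48, 104, 116]
  KluX CTCTGGA/5: at [73, 80, 97] ⇒ [78, 85, 102]

All cut coordinates (distinct, sorted): [3, 15, 31, 38, 48, 63, 78, 85, 96, 102, 104, 116, 136]

Fragments:
  [0,3): 3 bp
  [3,15): 12 bp
  [15,31): 16 bp
  [31,38): 7 bp
  [38,48): 10 bp
  [48,63): 15 bp
  [63,78): 15 bp
  [78,85): 7 bp
  [85,96): 11 bp
  [96,102): 6 bp
  [102,104): 2 bp
  [104,116): 12 bp
  [116,136): 20 bp
  [136,137): 1 bp

[1,2,3,6,7,7,10,11,12,12,15,15,16,20]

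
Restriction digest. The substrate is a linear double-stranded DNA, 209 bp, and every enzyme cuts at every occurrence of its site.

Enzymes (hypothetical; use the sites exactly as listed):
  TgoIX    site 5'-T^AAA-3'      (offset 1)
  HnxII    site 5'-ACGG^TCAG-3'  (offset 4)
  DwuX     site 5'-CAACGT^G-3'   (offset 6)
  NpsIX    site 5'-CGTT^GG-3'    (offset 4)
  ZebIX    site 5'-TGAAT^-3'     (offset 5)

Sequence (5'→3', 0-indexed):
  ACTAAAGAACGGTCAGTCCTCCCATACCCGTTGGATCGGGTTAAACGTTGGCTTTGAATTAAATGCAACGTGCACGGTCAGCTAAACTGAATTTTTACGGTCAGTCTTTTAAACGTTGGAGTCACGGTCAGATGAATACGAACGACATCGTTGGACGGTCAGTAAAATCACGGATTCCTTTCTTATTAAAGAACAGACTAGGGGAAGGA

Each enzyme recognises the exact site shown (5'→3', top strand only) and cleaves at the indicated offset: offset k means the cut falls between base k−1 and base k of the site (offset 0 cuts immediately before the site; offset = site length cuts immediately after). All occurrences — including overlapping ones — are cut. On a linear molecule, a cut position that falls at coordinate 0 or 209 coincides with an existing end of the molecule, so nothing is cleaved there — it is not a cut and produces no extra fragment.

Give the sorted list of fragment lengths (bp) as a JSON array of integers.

[1,3,5,6,6,6,7,7,8,9,9,10,10,10,10,10,11,15,20,22,24]

Site scan:
  TgoIX TAAA/1: at [2, 41, 59, 82, 109, 162, 186] ⇒ [3, 42, 60, 83, 110, 163, 187]
  HnxII ACGGTCAG/4: at [8, 73, 96, 123, 154] ⇒ [12, 77, 100, 127, 158]
  DwuX CAACGTG/6: at [65] ⇒ [71]
  NpsIX CGTTGG/4: at [28, 45, 113, 148] ⇒ [32, 49, 117, 152]
  ZebIX TGAAT/5: at [54, 87, 132] ⇒ [59, 92, 137]

All cut coordinates (distinct, sorted): [3, 12, 32, 42, 49, 59, 60, 71, 77, 83, 92, 100, 110, 117, 127, 137, 152, 158, 163, 187]

Fragments:
  [0,3): 3 bp
  [3,12): 9 bp
  [12,32): 20 bp
  [32,42): 10 bp
  [42,49): 7 bp
  [49,59): 10 bp
  [59,60): 1 bp
  [60,71): 11 bp
  [71,77): 6 bp
  [77,83): 6 bp
  [83,92): 9 bp
  [92,100): 8 bp
  [100,110): 10 bp
  [110,117): 7 bp
  [117,127): 10 bp
  [127,137): 10 bp
  [137,152): 15 bp
  [152,158): 6 bp
  [158,163): 5 bp
  [163,187): 24 bp
  [187,209): 22 bp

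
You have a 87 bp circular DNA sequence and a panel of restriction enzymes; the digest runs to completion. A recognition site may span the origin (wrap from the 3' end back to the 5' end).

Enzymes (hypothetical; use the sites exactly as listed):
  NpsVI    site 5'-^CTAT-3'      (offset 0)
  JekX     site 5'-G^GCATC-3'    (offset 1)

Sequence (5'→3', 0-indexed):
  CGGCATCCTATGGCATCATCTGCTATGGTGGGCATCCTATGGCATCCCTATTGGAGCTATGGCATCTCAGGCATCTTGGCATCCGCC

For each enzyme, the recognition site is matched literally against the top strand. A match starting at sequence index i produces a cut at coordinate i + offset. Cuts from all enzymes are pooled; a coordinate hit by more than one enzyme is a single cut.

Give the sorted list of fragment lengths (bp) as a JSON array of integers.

Per-enzyme occurrences:
  NpsVI CTAT/0: at [7, 22, 36, 47, 56] ⇒ [7, 22, 36, 47, 56]
  JekX GGCATC/1: at [1, 11, 30, 40, 60, 69, 77] ⇒ [2, 12, 31, 41, 61, 70, 78]

Pooled cuts: [2, 7, 12, 22, 31, 36, 41, 47, 56, 61, 70, 78]

Fragment lengths:
  2→7: 5 bp
  7→12: 5 bp
  12→22: 10 bp
  22→31: 9 bp
  31→36: 5 bp
  36→41: 5 bp
  41→47: 6 bp
  47→56: 9 bp
  56→61: 5 bp
  61→70: 9 bp
  70→78: 8 bp
  78→2 (wrap): 87-78+2 = 11 bp

[5,5,5,5,5,6,8,9,9,9,10,11]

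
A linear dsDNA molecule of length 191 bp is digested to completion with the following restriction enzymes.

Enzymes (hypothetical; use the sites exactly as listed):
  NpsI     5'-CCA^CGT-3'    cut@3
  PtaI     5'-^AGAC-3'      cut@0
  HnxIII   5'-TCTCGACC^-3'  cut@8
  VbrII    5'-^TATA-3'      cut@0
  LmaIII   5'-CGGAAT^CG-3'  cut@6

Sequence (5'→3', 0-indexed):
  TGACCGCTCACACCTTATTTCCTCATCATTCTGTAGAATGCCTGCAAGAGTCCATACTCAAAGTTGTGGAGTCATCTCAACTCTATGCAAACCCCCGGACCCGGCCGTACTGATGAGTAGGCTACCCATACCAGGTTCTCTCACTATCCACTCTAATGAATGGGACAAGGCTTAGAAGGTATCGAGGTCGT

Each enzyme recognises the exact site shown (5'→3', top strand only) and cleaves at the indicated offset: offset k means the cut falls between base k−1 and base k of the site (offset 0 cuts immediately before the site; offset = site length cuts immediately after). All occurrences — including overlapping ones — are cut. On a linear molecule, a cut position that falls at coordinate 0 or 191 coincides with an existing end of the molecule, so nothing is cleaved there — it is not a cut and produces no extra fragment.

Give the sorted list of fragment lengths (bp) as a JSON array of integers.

[191]

Per-enzyme occurrences:
  NpsI (CCACGT, off=3): no sites
  PtaI (AGAC, off=0): no sites
  HnxIII (TCTCGACC, off=8): no sites
  VbrII (TATA, off=0): no sites
  LmaIII (CGGAATCG, off=6): no sites

Pooled cuts: ∅

Fragments:
  no cuts → one linear fragment of 191 bp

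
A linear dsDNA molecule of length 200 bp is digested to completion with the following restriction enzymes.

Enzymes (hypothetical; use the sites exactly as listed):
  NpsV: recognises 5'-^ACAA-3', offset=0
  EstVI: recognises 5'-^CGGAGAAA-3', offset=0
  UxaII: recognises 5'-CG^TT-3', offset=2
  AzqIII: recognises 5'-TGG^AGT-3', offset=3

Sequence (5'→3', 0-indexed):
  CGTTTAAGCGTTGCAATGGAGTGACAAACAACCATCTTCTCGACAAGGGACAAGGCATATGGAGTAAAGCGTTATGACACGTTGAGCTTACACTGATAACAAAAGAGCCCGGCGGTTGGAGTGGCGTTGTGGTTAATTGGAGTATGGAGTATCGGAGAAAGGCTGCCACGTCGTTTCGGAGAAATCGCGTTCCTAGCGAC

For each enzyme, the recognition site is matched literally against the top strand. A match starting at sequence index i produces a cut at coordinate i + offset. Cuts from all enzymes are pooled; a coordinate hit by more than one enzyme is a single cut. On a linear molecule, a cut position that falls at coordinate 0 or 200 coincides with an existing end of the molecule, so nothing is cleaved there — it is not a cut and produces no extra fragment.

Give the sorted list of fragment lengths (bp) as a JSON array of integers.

[2,3,4,4,5,7,7,7,8,9,9,10,11,13,13,14,15,17,21,21]

Site scan:
  NpsV (ACAA, off=0): starts [23, 27, 42, 49, 98] → cuts [23, 27, 42, 49, 98]
  EstVI (CGGAGAAA, off=0): starts [152, 176] → cuts [152, 176]
  UxaII (CGTT, off=2): starts [0, 8, 69, 79, 124, 171, 187] → cuts [2, 10, 71, 81, 126, 173, 189]
  AzqIII (TGGAGT, off=3): starts [16, 59, 116, 137, 144] → cuts [19, 62, 119, 140, 147]

Pooled cuts: [2, 10, 19, 23, 27, 42, 49, 62, 71, 81, 98, 119, 126, 140, 147, 152, 173, 176, 189]

Fragments:
  [0,2): 2 bp
  [2,10): 8 bp
  [10,19): 9 bp
  [19,23): 4 bp
  [23,27): 4 bp
  [27,42): 15 bp
  [42,49): 7 bp
  [49,62): 13 bp
  [62,71): 9 bp
  [71,81): 10 bp
  [81,98): 17 bp
  [98,119): 21 bp
  [119,126): 7 bp
  [126,140): 14 bp
  [140,147): 7 bp
  [147,152): 5 bp
  [152,173): 21 bp
  [173,176): 3 bp
  [176,189): 13 bp
  [189,200): 11 bp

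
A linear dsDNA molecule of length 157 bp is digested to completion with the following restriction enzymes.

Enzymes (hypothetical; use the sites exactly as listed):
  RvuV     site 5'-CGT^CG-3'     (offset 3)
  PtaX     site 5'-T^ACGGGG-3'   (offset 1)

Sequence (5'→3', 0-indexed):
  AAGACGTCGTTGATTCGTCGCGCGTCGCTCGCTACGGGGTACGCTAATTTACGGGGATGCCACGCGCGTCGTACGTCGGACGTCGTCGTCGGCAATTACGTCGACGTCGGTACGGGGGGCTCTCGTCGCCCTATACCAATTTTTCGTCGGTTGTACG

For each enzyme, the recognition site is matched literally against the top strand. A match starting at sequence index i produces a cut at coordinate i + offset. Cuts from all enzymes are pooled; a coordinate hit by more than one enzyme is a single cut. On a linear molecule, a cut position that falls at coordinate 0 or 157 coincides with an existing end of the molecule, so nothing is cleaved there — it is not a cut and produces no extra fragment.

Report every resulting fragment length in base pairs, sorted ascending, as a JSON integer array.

Per-enzyme occurrences:
  RvuV CGTCG/3: at [4, 15, 22, 66, 73, 80, 83, 86, 98, 104, 123, 144] ⇒ [7, 18, 25, 69, 76, 83, 86, 89, 101, 107, 126, 147]
  PtaX TACGGGG/1: at [32, 49, 110] ⇒ [33, 50, 111]

All cut coordinates (distinct, sorted): [7, 18, 25, 33, 50, 69, 76, 83, 86, 89, 101, 107, 111, 126, 147]

Fragment lengths:
  [0,7): 7 bp
  [7,18): 11 bp
  [18,25): 7 bp
  [25,33): 8 bp
  [33,50): 17 bp
  [50,69): 19 bp
  [69,76): 7 bp
  [76,83): 7 bp
  [83,86): 3 bp
  [86,89): 3 bp
  [89,101): 12 bp
  [101,107): 6 bp
  [107,111): 4 bp
  [111,126): 15 bp
  [126,147): 21 bp
  [147,157): 10 bp

[3,3,4,6,7,7,7,7,8,10,11,12,15,17,19,21]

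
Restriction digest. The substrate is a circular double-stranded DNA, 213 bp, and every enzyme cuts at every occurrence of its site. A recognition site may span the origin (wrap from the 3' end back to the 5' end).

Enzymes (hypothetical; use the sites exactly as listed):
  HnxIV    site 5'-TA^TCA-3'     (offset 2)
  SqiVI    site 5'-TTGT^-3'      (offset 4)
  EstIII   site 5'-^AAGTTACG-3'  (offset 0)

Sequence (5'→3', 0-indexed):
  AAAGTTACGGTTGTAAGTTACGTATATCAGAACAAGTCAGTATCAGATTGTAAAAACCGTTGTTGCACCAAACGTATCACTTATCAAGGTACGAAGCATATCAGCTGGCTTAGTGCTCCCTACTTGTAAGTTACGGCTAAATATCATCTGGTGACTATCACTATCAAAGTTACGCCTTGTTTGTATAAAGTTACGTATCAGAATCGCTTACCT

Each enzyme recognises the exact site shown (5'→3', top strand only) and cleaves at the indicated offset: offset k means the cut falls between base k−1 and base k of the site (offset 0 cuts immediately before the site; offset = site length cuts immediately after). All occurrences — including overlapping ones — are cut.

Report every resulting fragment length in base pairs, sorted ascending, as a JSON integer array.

[3,3,4,6,7,9,10,12,12,13,13,14,14,16,16,17,17,27]

Per-enzyme occurrences:
  HnxIV TATCA/2: at [24, 40, 74, 81, 98, 141, 155, 161, 195] ⇒ [26, 42, 76, 83, 100, 143, 157, 163, 197]
  SqiVI TTGT/4: at [10, 47, 59, 123, 176, 180] ⇒ [14, 51, 63, 127, 180, 184]
  EstIII AAGTTACG/0: at [1, 14, 127, 166, 187] ⇒ [1, 14, 127, 166, 187]

All cut coordinates (distinct, sorted): [1, 14, 26, 42, 51, 63, 76, 83, 100, 127, 143, 157, 163, 166, 180, 184, 187, 197]

Fragment lengths:
  1→14: 13 bp
  14→26: 12 bp
  26→42: 16 bp
  42→51: 9 bp
  51→63: 12 bp
  63→76: 13 bp
  76→83: 7 bp
  83→100: 17 bp
  100→127: 27 bp
  127→143: 16 bp
  143→157: 14 bp
  157→163: 6 bp
  163→166: 3 bp
  166→180: 14 bp
  180→184: 4 bp
  184→187: 3 bp
  187→197: 10 bp
  197→1 (wrap): 213-197+1 = 17 bp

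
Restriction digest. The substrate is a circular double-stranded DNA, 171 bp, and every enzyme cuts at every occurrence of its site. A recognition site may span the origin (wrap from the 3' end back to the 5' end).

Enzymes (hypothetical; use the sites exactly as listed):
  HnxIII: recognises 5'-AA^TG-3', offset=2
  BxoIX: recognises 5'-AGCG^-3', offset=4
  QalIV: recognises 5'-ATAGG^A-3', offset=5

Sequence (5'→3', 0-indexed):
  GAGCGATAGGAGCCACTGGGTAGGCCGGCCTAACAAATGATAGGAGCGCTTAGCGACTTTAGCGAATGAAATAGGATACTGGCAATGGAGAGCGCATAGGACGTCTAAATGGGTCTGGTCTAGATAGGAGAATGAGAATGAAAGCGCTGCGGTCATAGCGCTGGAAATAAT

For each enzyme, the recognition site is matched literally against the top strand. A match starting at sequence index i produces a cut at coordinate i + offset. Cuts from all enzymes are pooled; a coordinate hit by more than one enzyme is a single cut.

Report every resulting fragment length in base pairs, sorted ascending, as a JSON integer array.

[2,4,4,5,6,6,6,7,7,8,9,9,9,9,10,10,14,19,27]

Site scan:
  HnxIII AATG/2: at [35, 64, 83, 107, 130, 136, 168] ⇒ [37, 66, 85, 109, 132, 138, 170]
  BxoIX AGCG/4: at [1, 44, 51, 60, 90, 142, 156] ⇒ [5, 48, 55, 64, 94, 146, 160]
  QalIV ATAGGA/5: at [5, 39, 70, 95, 123] ⇒ [10, 44, 75, 100, 128]

Pooled cuts: [5, 10, 37, 44, 48, 55, 64, 66, 75, 85, 94, 100, 109, 128, 132, 138, 146, 160, 170]

Fragments:
  5→10: 5 bp
  10→37: 27 bp
  37→44: 7 bp
  44→48: 4 bp
  48→55: 7 bp
  55→64: 9 bp
  64→66: 2 bp
  66→75: 9 bp
  75→85: 10 bp
  85→94: 9 bp
  94→100: 6 bp
  100→109: 9 bp
  109→128: 19 bp
  128→132: 4 bp
  132→138: 6 bp
  138→146: 8 bp
  146→160: 14 bp
  160→170: 10 bp
  170→5 (wrap): 171-170+5 = 6 bp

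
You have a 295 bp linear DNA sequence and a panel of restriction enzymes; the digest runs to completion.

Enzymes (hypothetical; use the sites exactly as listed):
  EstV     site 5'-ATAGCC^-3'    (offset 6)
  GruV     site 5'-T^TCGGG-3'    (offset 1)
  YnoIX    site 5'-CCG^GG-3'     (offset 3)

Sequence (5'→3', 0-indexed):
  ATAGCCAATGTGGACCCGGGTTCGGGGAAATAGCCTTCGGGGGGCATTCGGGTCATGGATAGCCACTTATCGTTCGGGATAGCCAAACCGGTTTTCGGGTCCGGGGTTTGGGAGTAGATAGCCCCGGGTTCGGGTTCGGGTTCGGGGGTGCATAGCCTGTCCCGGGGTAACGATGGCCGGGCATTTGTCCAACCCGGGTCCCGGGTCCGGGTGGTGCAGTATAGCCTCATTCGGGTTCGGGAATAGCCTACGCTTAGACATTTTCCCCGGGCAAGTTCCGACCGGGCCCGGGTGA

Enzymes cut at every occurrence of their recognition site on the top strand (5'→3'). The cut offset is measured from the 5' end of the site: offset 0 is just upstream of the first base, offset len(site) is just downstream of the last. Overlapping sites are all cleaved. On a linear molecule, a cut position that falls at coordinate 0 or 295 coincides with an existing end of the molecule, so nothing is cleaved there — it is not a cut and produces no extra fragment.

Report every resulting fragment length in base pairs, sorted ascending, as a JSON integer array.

[1,3,3,3,4,5,6,6,6,6,6,6,7,7,9,9,10,11,11,12,12,14,15,15,16,17,17,17,20,21]

Site scan:
  EstV ATAGCC/6: at [0, 29, 58, 78, 117, 151, 220, 242] ⇒ [6, 35, 64, 84, 123, 157, 226, 248]
  GruV TTCGGG/1: at [20, 35, 46, 72, 93, 128, 134, 140, 229, 235] ⇒ [21, 36, 47, 73, 94, 129, 135, 141, 230, 236]
  YnoIX CCGGG/3: at [15, 100, 123, 161, 176, 193, 200, 206, 266, 281, 287] ⇒ [18, 103, 126, 164, 179, 196, 203, 209, 269, 284, 290]

Pooled cuts: [6, 18, 21, 35, 36, 47, 64, 73, 84, 94, 103, 123, 126, 129, 135, 141, 157, 164, 179, 196, 203, 209, 226, 230, 236, 248, 269, 284, 290]

Fragments:
  [0,6): 6 bp
  [6,18): 12 bp
  [18,21): 3 bp
  [21,35): 14 bp
  [35,36): 1 bp
  [36,47): 11 bp
  [47,64): 17 bp
  [64,73): 9 bp
  [73,84): 11 bp
  [84,94): 10 bp
  [94,103): 9 bp
  [103,123): 20 bp
  [123,126): 3 bp
  [126,129): 3 bp
  [129,135): 6 bp
  [135,141): 6 bp
  [141,157): 16 bp
  [157,164): 7 bp
  [164,179): 15 bp
  [179,196): 17 bp
  [196,203): 7 bp
  [203,209): 6 bp
  [209,226): 17 bp
  [226,230): 4 bp
  [230,236): 6 bp
  [236,248): 12 bp
  [248,269): 21 bp
  [269,284): 15 bp
  [284,290): 6 bp
  [290,295): 5 bp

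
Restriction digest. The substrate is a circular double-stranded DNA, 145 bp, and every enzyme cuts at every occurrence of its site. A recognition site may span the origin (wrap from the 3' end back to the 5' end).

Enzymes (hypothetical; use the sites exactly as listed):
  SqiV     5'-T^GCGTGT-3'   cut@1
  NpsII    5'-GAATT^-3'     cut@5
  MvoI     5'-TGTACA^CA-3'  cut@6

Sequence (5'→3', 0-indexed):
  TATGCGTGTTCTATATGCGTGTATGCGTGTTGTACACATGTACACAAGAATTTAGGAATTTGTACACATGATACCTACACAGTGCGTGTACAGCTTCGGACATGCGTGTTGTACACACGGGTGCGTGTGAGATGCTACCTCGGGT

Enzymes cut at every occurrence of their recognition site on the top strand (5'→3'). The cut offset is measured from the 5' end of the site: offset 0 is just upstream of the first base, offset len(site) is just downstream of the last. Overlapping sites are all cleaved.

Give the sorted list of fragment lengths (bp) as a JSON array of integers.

[6,7,8,8,8,8,12,12,13,17,20,26]

Per-enzyme occurrences:
  SqiV (TGCGTGT, off=1): starts [2, 15, 23, 82, 102, 121] → cuts [3, 16, 24, 83, 103, 122]
  NpsII (GAATT, off=5): starts [47, 55] → cuts [52, 60]
  MvoI (TGTACACA, off=6): starts [30, 38, 60, 109] → cuts [36, 44, 66, 115]

Pooled cuts: [3, 16, 24, 36, 44, 52, 60, 66, 83, 103, 115, 122]

Fragment lengths:
  3→16: 13 bp
  16→24: 8 bp
  24→36: 12 bp
  36→44: 8 bp
  44→52: 8 bp
  52→60: 8 bp
  60→66: 6 bp
  66→83: 17 bp
  83→103: 20 bp
  103→115: 12 bp
  115→122: 7 bp
  122→3 (wrap): 145-122+3 = 26 bp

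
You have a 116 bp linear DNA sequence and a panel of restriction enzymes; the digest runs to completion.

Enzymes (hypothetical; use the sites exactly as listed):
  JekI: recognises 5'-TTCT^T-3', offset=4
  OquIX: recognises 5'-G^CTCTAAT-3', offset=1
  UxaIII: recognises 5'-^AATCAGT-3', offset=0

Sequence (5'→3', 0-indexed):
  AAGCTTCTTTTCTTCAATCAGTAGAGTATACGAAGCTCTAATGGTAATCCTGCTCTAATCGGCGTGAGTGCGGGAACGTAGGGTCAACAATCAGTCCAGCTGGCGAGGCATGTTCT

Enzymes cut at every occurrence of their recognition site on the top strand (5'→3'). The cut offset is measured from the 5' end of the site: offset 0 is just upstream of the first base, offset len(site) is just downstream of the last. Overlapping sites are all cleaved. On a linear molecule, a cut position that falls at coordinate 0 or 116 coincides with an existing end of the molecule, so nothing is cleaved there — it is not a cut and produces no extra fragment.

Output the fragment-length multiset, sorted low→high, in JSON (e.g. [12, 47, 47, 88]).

[2,5,8,17,20,28,36]

Site scan:
  JekI TTCTT/4: at [4, 9] ⇒ [8, 13]
  OquIX GCTCTAAT/1: at [34, 51] ⇒ [35, 52]
  UxaIII AATCAGT/0: at [15, 88] ⇒ [15, 88]

Pooled cuts: [8, 13, 15, 35, 52, 88]

Fragment lengths:
  [0,8): 8 bp
  [8,13): 5 bp
  [13,15): 2 bp
  [15,35): 20 bp
  [35,52): 17 bp
  [52,88): 36 bp
  [88,116): 28 bp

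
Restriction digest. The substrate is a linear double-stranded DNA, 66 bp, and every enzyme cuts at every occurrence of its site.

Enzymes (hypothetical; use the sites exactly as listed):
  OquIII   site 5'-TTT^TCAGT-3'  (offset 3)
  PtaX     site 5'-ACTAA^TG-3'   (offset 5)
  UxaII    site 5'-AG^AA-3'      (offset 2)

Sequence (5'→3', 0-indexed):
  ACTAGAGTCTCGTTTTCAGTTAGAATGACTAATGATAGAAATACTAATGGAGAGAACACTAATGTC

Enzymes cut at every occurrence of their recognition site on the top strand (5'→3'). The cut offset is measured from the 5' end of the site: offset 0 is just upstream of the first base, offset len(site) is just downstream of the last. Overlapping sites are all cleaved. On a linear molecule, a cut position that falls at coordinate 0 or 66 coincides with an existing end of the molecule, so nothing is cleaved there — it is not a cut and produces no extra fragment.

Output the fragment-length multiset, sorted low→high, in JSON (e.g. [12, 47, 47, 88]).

Site scan:
  OquIII (TTTTCAGT, off=3): starts [12] → cuts [15]
  PtaX (ACTAATG, off=5): starts [27, 42, 57] → cuts [32, 47, 62]
  UxaII (AGAA, off=2): starts [21, 36, 52] → cuts [23, 38, 54]

All cut coordinates (distinct, sorted): [15, 23, 32, 38, 47, 54, 62]

Fragment lengths:
  [0,15): 15 bp
  [15,23): 8 bp
  [23,32): 9 bp
  [32,38): 6 bp
  [38,47): 9 bp
  [47,54): 7 bp
  [54,62): 8 bp
  [62,66): 4 bp

[4,6,7,8,8,9,9,15]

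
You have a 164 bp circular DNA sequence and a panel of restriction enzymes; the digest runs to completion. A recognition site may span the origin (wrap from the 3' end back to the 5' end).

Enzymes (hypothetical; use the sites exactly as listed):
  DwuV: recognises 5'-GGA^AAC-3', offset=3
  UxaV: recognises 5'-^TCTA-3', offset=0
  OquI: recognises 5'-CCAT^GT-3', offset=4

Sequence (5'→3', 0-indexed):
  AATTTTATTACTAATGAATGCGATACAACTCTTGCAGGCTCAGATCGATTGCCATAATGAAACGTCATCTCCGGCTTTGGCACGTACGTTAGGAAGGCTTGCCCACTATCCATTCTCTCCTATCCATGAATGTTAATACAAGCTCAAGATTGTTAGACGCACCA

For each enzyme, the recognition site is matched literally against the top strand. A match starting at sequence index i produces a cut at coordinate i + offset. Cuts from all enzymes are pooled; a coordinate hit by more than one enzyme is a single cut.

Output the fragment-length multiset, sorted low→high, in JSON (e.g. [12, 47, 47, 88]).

[164]

Scan for sites:
  DwuV (GGAAAC, off=3): no sites
  UxaV (TCTA, off=0): no sites
  OquI (CCATGT, off=4): no sites

All cut coordinates (distinct, sorted): ∅

Fragments:
  no cuts → one circular fragment of 164 bp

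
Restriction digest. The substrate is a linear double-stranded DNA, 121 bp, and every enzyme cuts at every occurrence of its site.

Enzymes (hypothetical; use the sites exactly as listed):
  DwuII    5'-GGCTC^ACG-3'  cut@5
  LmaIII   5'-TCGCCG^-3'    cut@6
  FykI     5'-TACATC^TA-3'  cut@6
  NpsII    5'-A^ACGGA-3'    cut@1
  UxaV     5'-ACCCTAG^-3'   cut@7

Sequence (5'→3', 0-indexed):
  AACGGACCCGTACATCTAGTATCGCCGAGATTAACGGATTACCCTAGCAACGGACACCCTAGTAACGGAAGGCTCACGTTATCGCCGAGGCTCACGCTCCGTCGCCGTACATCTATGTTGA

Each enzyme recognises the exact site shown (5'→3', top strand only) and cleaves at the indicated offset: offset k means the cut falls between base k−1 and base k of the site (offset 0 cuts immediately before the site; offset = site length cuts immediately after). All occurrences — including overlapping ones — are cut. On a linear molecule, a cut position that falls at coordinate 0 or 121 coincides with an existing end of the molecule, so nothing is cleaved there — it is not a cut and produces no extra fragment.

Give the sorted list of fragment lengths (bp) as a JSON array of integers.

[1,2,2,6,6,6,8,11,11,12,13,14,14,15]

Per-enzyme occurrences:
  DwuII (GGCTCACG, off=5): starts [70, 88] → cuts [75, 93]
  LmaIII (TCGCCG, off=6): starts [21, 81, 101] → cuts [27, 87, 107]
  FykI (TACATCTA, off=6): starts [10, 107] → cuts [16, 113]
  NpsII (AACGGA, off=1): starts [0, 32, 48, 63] → cuts [1, 33, 49, 64]
  UxaV (ACCCTAG, off=7): starts [40, 55] → cuts [47, 62]

All cut coordinates (distinct, sorted): [1, 16, 27, 33, 47, 49, 62, 64, 75, 87, 93, 107, 113]

Fragment lengths:
  [0,1): 1 bp
  [1,16): 15 bp
  [16,27): 11 bp
  [27,33): 6 bp
  [33,47): 14 bp
  [47,49): 2 bp
  [49,62): 13 bp
  [62,64): 2 bp
  [64,75): 11 bp
  [75,87): 12 bp
  [87,93): 6 bp
  [93,107): 14 bp
  [107,113): 6 bp
  [113,121): 8 bp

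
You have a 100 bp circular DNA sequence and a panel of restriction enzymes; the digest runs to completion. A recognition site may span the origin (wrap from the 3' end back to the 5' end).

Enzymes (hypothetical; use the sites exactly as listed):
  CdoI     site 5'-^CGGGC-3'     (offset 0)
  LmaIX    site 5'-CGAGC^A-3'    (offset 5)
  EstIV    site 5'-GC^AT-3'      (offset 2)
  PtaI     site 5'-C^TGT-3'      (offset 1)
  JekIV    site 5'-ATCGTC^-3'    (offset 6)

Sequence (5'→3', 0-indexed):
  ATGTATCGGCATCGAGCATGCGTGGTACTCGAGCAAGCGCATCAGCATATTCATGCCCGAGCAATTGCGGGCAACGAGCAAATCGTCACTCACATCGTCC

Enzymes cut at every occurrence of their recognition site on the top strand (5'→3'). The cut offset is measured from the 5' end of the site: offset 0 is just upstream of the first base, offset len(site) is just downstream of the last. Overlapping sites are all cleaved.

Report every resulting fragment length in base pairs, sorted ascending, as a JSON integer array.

[5,6,6,7,8,11,12,12,16,17]

Site scan:
  CdoI CGGGC/0: at [67] ⇒ [67]
  LmaIX CGAGCA/5: at [12, 29, 57, 74] ⇒ [17, 34, 62, 79]
  EstIV GCAT/2: at [8, 15, 38, 44] ⇒ [10, 17, 40, 46]
  PtaI (CTGT, off=1): no sites
  JekIV ATCGTC/6: at [81, 93] ⇒ [87, 99]

Pooled cuts: [10, 17, 34, 40, 46, 62, 67, 79, 87, 99]

Fragment lengths:
  10→17: 7 bp
  17→34: 17 bp
  34→40: 6 bp
  40→46: 6 bp
  46→62: 16 bp
  62→67: 5 bp
  67→79: 12 bp
  79→87: 8 bp
  87→99: 12 bp
  99→10 (wrap): 100-99+10 = 11 bp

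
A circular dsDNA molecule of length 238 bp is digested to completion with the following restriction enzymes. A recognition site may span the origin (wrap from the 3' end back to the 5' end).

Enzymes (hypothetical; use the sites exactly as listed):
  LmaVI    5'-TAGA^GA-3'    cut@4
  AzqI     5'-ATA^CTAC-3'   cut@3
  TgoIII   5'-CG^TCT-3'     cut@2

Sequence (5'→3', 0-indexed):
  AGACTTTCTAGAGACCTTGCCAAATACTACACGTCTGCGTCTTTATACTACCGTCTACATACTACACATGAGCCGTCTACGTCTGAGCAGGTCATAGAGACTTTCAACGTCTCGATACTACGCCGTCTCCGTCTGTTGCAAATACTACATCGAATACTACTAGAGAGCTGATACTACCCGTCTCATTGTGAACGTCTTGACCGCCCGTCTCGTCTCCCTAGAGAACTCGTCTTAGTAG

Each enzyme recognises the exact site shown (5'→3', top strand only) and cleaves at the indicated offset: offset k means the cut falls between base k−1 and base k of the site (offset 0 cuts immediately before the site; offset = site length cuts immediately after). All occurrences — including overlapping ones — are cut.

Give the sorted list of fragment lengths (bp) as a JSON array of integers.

[5,6,6,6,6,7,7,7,8,8,8,8,8,9,10,10,11,11,12,13,13,14,14,14,17]

Scan for sites:
  LmaVI (TAGAGA, off=4): starts [8, 94, 160, 218, 235] → cuts [1, 12, 98, 164, 222]
  AzqI (ATACTAC, off=3): starts [23, 44, 58, 114, 141, 153, 170] → cuts [26, 47, 61, 117, 144, 156, 173]
  TgoIII (CGTCT, off=2): starts [31, 37, 51, 73, 79, 107, 123, 129, 178, 192, 205, 210, 227] → cuts [33, 39, 53, 75, 81, 109, 125, 131, 180, 194, 207, 212, 229]

Pooled cuts: [1, 12, 26, 33, 39, 47, 53, 61, 75, 81, 98, 109, 117, 125, 131, 144, 156, 164, 173, 180, 194, 207, 212, 222, 229]

Fragment lengths:
  1→12: 11 bp
  12→26: 14 bp
  26→33: 7 bp
  33→39: 6 bp
  39→47: 8 bp
  47→53: 6 bp
  53→61: 8 bp
  61→75: 14 bp
  75→81: 6 bp
  81→98: 17 bp
  98→109: 11 bp
  109→117: 8 bp
  117→125: 8 bp
  125→131: 6 bp
  131→144: 13 bp
  144→156: 12 bp
  156→164: 8 bp
  164→173: 9 bp
  173→180: 7 bp
  180→194: 14 bp
  194→207: 13 bp
  207→212: 5 bp
  212→222: 10 bp
  222→229: 7 bp
  229→1 (wrap): 238-229+1 = 10 bp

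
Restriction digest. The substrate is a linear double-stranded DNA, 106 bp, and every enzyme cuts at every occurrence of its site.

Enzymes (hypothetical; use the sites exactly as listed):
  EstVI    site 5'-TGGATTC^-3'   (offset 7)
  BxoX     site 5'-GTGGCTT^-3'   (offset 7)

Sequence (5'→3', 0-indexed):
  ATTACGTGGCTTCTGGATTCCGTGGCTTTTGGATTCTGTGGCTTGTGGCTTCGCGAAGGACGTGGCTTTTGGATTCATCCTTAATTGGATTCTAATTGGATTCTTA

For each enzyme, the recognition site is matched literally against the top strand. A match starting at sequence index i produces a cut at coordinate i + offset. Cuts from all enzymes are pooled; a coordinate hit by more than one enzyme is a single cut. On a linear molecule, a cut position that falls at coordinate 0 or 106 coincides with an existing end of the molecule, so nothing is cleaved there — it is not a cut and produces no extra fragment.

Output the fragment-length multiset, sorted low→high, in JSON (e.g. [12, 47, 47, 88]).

[3,7,8,8,8,8,8,11,12,16,17]

Site scan:
  EstVI (TGGATTC, off=7): starts [13, 29, 69, 85, 96] → cuts [20, 36, 76, 92, 103]
  BxoX (GTGGCTT, off=7): starts [5, 21, 37, 44, 61] → cuts [12, 28, 44, 51, 68]

Pooled cuts: [12, 20, 28, 36, 44, 51, 68, 76, 92, 103]

Fragment lengths:
  [0,12): 12 bp
  [12,20): 8 bp
  [20,28): 8 bp
  [28,36): 8 bp
  [36,44): 8 bp
  [44,51): 7 bp
  [51,68): 17 bp
  [68,76): 8 bp
  [76,92): 16 bp
  [92,103): 11 bp
  [103,106): 3 bp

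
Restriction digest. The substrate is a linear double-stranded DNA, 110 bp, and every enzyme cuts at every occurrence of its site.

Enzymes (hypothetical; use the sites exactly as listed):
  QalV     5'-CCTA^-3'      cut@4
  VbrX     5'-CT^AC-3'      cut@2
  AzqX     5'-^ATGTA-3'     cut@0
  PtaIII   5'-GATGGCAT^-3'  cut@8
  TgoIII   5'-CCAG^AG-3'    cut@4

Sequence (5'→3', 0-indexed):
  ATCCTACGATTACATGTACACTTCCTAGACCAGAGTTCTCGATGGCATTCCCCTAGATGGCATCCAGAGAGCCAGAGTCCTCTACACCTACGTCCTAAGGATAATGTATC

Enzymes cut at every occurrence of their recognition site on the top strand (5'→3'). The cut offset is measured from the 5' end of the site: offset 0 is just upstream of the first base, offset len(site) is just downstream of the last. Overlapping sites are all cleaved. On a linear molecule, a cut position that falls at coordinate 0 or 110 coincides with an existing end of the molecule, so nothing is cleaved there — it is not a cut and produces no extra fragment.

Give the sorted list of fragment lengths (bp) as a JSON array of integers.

Per-enzyme occurrences:
  QalV (CCTA, off=4): starts [2, 23, 51, 86, 93] → cuts [6, 27, 55, 90, 97]
  VbrX (CTAC, off=2): starts [3, 81, 87] → cuts [5, 83, 89]
  AzqX (ATGTA, off=0): starts [13, 103] → cuts [13, 103]
  PtaIII (GATGGCAT, off=8): starts [40, 55] → cuts [48, 63]
  TgoIII (CCAGAG, off=4): starts [29, 63, 71] → cuts [33, 67, 75]

All cut coordinates (distinct, sorted): [5, 6, 13, 27, 33, 48, 55, 63, 67, 75, 83, 89, 90, 97, 103]

Fragment lengths:
  [0,5): 5 bp
  [5,6): 1 bp
  [6,13): 7 bp
  [13,27): 14 bp
  [27,33): 6 bp
  [33,48): 15 bp
  [48,55): 7 bp
  [55,63): 8 bp
  [63,67): 4 bp
  [67,75): 8 bp
  [75,83): 8 bp
  [83,89): 6 bp
  [89,90): 1 bp
  [90,97): 7 bp
  [97,103): 6 bp
  [103,110): 7 bp

[1,1,4,5,6,6,6,7,7,7,7,8,8,8,14,15]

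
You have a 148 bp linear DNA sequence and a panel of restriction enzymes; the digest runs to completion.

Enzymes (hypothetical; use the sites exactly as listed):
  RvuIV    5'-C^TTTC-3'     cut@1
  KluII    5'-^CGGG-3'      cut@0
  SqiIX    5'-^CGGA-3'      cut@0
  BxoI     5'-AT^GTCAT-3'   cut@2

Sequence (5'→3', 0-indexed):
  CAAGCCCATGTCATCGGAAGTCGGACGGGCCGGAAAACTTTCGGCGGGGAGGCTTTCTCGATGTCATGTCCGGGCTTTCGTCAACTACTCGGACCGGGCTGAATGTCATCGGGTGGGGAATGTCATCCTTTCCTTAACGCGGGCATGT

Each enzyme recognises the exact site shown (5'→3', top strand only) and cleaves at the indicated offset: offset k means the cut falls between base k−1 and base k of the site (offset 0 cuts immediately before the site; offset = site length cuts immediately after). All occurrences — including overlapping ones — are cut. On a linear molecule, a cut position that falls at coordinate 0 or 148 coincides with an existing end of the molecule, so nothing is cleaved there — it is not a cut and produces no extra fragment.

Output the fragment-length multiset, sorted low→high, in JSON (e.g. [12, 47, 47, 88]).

Per-enzyme occurrences:
  RvuIV CTTTC/1: at [37, 52, 74, 127] ⇒ [38, 53, 75, 128]
  KluII CGGG/0: at [25, 44, 70, 94, 109, 139] ⇒ [25, 44, 70, 94, 109, 139]
  SqiIX CGGA/0: at [14, 21, 30, 89] ⇒ [14, 21, 30, 89]
  BxoI ATGTCAT/2: at [7, 60, 102, 119] ⇒ [9, 62, 104, 121]

All cut coordinates (distinct, sorted): [9, 14, 21, 25, 30, 38, 44, 53, 62, 70, 75, 89, 94, 104, 109, 121, 128, 139]

Fragments:
  [0,9): 9 bp
  [9,14): 5 bp
  [14,21): 7 bp
  [21,25): 4 bp
  [25,30): 5 bp
  [30,38): 8 bp
  [38,44): 6 bp
  [44,53): 9 bp
  [53,62): 9 bp
  [62,70): 8 bp
  [70,75): 5 bp
  [75,89): 14 bp
  [89,94): 5 bp
  [94,104): 10 bp
  [104,109): 5 bp
  [109,121): 12 bp
  [121,128): 7 bp
  [128,139): 11 bp
  [139,148): 9 bp

[4,5,5,5,5,5,6,7,7,8,8,9,9,9,9,10,11,12,14]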